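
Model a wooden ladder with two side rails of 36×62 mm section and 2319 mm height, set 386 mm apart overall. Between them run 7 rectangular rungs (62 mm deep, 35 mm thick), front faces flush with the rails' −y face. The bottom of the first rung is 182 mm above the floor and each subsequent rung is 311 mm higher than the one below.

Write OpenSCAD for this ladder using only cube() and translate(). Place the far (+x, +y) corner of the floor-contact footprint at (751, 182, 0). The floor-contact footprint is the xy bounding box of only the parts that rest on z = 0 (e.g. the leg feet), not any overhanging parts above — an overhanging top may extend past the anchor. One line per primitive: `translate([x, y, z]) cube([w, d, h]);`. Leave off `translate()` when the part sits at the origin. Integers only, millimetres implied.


translate([365, 120, 0]) cube([36, 62, 2319]);
translate([715, 120, 0]) cube([36, 62, 2319]);
translate([401, 120, 182]) cube([314, 62, 35]);
translate([401, 120, 493]) cube([314, 62, 35]);
translate([401, 120, 804]) cube([314, 62, 35]);
translate([401, 120, 1115]) cube([314, 62, 35]);
translate([401, 120, 1426]) cube([314, 62, 35]);
translate([401, 120, 1737]) cube([314, 62, 35]);
translate([401, 120, 2048]) cube([314, 62, 35]);


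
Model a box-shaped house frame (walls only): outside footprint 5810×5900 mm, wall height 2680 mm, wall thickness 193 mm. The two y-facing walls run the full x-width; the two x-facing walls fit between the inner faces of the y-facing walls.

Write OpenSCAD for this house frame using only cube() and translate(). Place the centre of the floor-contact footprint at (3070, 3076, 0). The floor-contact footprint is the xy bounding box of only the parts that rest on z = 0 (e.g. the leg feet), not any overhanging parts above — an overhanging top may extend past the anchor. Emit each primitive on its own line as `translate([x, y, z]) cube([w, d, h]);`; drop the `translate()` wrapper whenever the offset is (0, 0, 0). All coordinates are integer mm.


translate([165, 126, 0]) cube([5810, 193, 2680]);
translate([165, 5833, 0]) cube([5810, 193, 2680]);
translate([165, 319, 0]) cube([193, 5514, 2680]);
translate([5782, 319, 0]) cube([193, 5514, 2680]);


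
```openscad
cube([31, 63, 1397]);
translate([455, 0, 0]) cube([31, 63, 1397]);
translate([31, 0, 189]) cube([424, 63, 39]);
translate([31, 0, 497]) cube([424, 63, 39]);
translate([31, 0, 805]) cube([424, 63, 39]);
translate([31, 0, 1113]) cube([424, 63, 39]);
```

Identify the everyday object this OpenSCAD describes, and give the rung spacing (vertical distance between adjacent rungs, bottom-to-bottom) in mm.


A ladder. The rung spacing is 308 mm.

Two tall 31×63 posts with 4 short bars between them — a ladder. Adjacent rungs sit at z = 189 and z = 497, so the spacing is 497 − 189 = 308 mm.


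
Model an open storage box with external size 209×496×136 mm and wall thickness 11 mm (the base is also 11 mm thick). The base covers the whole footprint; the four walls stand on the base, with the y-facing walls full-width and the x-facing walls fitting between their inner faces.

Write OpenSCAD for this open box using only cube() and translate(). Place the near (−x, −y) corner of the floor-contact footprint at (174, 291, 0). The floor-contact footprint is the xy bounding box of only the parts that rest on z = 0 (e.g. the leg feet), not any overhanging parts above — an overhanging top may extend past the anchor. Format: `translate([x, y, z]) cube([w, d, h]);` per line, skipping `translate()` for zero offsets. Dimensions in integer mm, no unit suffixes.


translate([174, 291, 0]) cube([209, 496, 11]);
translate([174, 291, 11]) cube([209, 11, 125]);
translate([174, 776, 11]) cube([209, 11, 125]);
translate([174, 302, 11]) cube([11, 474, 125]);
translate([372, 302, 11]) cube([11, 474, 125]);


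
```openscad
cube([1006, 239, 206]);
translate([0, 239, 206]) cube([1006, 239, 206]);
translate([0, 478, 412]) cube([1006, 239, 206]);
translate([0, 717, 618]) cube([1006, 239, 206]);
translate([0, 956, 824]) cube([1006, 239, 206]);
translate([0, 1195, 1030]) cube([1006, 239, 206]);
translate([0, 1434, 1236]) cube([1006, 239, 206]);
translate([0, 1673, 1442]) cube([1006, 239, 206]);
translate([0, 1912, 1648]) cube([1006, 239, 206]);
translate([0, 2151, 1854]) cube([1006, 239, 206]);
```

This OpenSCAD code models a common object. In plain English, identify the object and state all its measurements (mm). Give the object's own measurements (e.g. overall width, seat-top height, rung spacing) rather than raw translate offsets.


A straight staircase of 10 solid steps. Each step is 1006 mm wide (x), 239 mm deep (y, the going) and 206 mm tall (the rise). The first step rests on the floor; each subsequent step sits one going further in +y and one rise higher in +z, directly behind and above the previous step with no overlap.


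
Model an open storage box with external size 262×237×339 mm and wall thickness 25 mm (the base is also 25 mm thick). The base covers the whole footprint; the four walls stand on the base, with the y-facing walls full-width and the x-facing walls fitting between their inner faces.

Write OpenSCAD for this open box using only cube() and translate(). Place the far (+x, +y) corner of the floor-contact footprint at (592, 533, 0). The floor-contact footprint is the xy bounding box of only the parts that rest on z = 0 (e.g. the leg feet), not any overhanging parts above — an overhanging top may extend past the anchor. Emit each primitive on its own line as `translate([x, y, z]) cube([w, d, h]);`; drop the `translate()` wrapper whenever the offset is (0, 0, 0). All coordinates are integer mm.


translate([330, 296, 0]) cube([262, 237, 25]);
translate([330, 296, 25]) cube([262, 25, 314]);
translate([330, 508, 25]) cube([262, 25, 314]);
translate([330, 321, 25]) cube([25, 187, 314]);
translate([567, 321, 25]) cube([25, 187, 314]);


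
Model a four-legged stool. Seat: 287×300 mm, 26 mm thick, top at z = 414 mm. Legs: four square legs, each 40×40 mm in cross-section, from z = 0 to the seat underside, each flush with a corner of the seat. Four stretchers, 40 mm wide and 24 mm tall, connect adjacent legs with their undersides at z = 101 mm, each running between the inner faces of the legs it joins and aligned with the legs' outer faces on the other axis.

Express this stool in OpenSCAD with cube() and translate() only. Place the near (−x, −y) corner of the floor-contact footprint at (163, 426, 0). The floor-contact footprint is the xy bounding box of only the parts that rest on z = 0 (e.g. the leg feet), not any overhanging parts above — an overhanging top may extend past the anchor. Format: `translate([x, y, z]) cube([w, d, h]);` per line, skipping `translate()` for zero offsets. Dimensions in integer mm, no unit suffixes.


translate([163, 426, 388]) cube([287, 300, 26]);
translate([163, 426, 0]) cube([40, 40, 388]);
translate([410, 426, 0]) cube([40, 40, 388]);
translate([163, 686, 0]) cube([40, 40, 388]);
translate([410, 686, 0]) cube([40, 40, 388]);
translate([203, 426, 101]) cube([207, 40, 24]);
translate([203, 686, 101]) cube([207, 40, 24]);
translate([163, 466, 101]) cube([40, 220, 24]);
translate([410, 466, 101]) cube([40, 220, 24]);


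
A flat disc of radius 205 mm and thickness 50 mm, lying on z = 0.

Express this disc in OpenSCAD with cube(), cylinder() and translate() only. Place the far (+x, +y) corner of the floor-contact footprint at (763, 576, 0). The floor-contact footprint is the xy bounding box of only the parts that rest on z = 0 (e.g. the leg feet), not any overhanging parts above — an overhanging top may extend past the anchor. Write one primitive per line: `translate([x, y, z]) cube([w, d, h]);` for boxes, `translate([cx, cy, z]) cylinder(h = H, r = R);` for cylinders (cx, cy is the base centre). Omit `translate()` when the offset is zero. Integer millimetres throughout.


translate([558, 371, 0]) cylinder(h = 50, r = 205);


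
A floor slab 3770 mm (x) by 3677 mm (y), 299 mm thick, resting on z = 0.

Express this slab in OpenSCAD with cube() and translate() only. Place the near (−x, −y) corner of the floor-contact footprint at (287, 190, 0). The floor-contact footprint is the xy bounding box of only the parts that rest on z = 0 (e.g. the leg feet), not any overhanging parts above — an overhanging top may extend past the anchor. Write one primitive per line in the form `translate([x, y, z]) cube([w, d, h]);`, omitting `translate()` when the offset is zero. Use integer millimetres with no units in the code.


translate([287, 190, 0]) cube([3770, 3677, 299]);


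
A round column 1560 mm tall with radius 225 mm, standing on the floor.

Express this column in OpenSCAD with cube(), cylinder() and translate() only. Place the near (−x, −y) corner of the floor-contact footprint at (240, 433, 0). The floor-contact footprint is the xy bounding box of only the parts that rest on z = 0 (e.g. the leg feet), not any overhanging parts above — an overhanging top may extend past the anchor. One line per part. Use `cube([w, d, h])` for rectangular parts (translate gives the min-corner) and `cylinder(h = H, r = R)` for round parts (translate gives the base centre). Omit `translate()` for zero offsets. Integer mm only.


translate([465, 658, 0]) cylinder(h = 1560, r = 225);


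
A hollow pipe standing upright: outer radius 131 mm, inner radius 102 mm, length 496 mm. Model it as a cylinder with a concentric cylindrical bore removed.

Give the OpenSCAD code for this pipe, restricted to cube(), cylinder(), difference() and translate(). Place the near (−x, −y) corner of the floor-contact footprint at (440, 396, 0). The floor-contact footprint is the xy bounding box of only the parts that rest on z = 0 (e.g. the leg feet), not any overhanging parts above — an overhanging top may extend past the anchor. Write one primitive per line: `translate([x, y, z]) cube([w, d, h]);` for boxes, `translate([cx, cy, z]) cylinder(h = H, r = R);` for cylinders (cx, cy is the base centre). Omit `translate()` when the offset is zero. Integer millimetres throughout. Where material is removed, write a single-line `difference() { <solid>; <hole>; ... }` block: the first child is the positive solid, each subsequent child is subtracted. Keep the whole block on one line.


difference() { translate([571, 527, 0]) cylinder(h = 496, r = 131); translate([571, 527, 0]) cylinder(h = 496, r = 102); }


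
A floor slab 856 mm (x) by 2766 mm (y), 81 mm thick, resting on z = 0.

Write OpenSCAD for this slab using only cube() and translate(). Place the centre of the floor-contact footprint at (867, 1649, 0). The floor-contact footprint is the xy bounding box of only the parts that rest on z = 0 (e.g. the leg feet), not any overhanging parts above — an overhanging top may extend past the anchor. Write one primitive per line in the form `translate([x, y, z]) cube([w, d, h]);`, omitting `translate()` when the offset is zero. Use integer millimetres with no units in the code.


translate([439, 266, 0]) cube([856, 2766, 81]);


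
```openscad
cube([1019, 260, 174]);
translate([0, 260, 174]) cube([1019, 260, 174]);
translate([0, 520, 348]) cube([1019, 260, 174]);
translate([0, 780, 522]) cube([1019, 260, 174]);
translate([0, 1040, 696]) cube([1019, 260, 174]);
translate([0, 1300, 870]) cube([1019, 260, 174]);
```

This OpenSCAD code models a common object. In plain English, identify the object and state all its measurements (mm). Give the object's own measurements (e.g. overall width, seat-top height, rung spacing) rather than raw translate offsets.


A straight staircase of 6 solid steps. Each step is 1019 mm wide (x), 260 mm deep (y, the going) and 174 mm tall (the rise). The first step rests on the floor; each subsequent step sits one going further in +y and one rise higher in +z, directly behind and above the previous step with no overlap.


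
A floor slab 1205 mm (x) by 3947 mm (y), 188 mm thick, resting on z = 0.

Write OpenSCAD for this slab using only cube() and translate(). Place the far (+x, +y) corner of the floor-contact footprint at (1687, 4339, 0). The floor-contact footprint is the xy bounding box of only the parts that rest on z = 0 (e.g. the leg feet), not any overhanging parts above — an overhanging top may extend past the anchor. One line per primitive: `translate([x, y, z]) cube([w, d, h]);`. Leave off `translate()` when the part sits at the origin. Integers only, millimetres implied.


translate([482, 392, 0]) cube([1205, 3947, 188]);


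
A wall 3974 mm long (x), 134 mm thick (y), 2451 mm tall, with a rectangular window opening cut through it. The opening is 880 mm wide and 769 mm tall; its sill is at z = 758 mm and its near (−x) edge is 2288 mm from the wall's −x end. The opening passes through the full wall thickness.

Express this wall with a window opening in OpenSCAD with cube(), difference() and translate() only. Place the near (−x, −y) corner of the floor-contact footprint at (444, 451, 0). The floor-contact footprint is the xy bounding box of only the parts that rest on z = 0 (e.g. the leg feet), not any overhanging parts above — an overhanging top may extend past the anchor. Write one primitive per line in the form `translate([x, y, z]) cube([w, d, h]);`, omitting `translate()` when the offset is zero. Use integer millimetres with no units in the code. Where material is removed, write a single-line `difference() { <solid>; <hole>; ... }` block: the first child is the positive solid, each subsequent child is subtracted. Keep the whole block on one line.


difference() { translate([444, 451, 0]) cube([3974, 134, 2451]); translate([2732, 451, 758]) cube([880, 134, 769]); }


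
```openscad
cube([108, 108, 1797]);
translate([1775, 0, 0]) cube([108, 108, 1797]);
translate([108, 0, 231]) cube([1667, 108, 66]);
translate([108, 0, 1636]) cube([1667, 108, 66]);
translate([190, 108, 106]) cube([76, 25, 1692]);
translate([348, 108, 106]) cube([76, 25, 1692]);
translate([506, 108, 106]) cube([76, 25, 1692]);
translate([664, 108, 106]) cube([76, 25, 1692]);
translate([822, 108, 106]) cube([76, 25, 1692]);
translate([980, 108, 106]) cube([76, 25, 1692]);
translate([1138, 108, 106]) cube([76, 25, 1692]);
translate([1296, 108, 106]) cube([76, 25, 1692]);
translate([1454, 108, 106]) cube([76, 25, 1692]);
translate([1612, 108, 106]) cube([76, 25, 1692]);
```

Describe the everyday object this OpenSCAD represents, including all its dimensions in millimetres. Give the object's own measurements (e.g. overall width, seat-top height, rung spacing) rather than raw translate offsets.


A fence section. Two 108×108 mm posts, 1797 mm tall, stand on the floor with a clear span of 1667 mm between their inner faces. Two horizontal rails of 108×66 mm section span the gap between the posts with their undersides at z = 231 mm and z = 1636 mm, flush with the posts' −y face. 10 pickets, each 76 mm wide, 25 mm thick and 1692 mm tall, are fixed to the +y face of the rails with their bottoms at z = 106 mm, spaced across the span with a 82 mm gap after the −x post and between neighbouring pickets, with 87 mm left before the +x post.


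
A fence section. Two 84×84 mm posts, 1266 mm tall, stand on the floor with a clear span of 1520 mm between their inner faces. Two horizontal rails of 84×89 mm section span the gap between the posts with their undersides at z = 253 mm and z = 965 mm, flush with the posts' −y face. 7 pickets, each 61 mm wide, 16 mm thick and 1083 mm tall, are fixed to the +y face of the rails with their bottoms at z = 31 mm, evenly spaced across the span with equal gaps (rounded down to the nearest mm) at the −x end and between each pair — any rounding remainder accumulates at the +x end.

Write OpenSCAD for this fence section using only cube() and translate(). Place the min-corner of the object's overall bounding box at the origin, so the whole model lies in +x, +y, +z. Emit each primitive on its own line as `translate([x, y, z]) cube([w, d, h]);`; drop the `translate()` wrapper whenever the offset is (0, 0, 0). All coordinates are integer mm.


cube([84, 84, 1266]);
translate([1604, 0, 0]) cube([84, 84, 1266]);
translate([84, 0, 253]) cube([1520, 84, 89]);
translate([84, 0, 965]) cube([1520, 84, 89]);
translate([220, 84, 31]) cube([61, 16, 1083]);
translate([417, 84, 31]) cube([61, 16, 1083]);
translate([614, 84, 31]) cube([61, 16, 1083]);
translate([811, 84, 31]) cube([61, 16, 1083]);
translate([1008, 84, 31]) cube([61, 16, 1083]);
translate([1205, 84, 31]) cube([61, 16, 1083]);
translate([1402, 84, 31]) cube([61, 16, 1083]);


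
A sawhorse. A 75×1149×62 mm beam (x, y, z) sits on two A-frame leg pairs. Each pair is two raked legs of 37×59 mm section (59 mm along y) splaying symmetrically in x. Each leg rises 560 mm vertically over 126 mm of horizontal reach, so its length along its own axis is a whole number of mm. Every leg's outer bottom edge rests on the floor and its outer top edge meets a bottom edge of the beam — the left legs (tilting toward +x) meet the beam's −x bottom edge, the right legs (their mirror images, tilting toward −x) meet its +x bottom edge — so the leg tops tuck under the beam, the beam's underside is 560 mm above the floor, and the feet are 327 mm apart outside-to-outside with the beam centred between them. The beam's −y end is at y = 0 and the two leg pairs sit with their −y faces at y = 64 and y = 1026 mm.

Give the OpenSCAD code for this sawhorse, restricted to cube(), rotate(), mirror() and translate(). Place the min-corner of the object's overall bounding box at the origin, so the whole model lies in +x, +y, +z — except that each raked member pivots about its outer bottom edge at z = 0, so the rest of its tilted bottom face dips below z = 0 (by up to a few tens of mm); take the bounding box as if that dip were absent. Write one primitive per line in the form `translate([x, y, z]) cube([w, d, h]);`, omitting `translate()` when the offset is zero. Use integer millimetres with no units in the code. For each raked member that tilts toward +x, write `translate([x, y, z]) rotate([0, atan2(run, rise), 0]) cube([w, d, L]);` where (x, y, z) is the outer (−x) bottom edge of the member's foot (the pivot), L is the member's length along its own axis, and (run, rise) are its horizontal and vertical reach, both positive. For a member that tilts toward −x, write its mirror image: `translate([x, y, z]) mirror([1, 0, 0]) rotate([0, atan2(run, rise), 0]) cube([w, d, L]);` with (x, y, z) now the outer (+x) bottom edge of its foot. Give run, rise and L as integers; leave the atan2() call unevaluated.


// leg length = √(126² + 560²) = 574
// right-leg outer foot x = 2·126 + 75 = 327
// beam min-corner = (126, 0, 560)
translate([126, 0, 560]) cube([75, 1149, 62]);
translate([0, 64, 0]) rotate([0, atan2(126, 560), 0]) cube([37, 59, 574]);
translate([327, 64, 0]) mirror([1, 0, 0]) rotate([0, atan2(126, 560), 0]) cube([37, 59, 574]);
translate([0, 1026, 0]) rotate([0, atan2(126, 560), 0]) cube([37, 59, 574]);
translate([327, 1026, 0]) mirror([1, 0, 0]) rotate([0, atan2(126, 560), 0]) cube([37, 59, 574]);


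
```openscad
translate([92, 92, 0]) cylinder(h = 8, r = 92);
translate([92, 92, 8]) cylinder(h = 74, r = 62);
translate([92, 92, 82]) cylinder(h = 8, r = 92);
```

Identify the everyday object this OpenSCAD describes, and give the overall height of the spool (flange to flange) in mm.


A spool. The overall height is 90 mm.

Three coaxial cylinders, large–small–large — a spool. Two 8 mm flanges and a 74 mm core give 8 + 74 + 8 = 90 mm.


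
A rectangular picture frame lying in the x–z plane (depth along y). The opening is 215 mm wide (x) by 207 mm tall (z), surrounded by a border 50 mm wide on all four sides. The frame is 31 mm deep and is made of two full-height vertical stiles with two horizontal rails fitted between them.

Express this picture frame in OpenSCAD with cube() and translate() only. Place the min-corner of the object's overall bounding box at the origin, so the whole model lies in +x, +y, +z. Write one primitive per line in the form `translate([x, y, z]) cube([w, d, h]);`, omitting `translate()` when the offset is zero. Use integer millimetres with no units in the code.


cube([50, 31, 307]);
translate([265, 0, 0]) cube([50, 31, 307]);
translate([50, 0, 0]) cube([215, 31, 50]);
translate([50, 0, 257]) cube([215, 31, 50]);


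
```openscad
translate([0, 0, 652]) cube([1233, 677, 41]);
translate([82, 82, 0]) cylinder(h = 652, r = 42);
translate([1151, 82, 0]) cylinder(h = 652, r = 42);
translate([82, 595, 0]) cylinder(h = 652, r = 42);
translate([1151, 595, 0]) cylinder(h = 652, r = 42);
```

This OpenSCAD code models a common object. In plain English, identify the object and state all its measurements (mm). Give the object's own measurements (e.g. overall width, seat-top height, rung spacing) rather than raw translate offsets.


A rectangular dining table. The top is 1233×677×41 mm with its upper surface at z = 693 mm. It stands on four round legs of 84 mm diameter, each leg's bounding box inset 40 mm from the nearest pair of top edges, running from the floor to the underside of the top.


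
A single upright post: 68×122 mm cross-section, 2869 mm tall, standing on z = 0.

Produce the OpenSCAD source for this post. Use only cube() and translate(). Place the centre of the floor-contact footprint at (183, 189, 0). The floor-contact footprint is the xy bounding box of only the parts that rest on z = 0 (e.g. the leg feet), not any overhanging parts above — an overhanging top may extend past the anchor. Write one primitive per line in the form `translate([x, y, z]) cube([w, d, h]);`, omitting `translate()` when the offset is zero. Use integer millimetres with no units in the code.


translate([149, 128, 0]) cube([68, 122, 2869]);


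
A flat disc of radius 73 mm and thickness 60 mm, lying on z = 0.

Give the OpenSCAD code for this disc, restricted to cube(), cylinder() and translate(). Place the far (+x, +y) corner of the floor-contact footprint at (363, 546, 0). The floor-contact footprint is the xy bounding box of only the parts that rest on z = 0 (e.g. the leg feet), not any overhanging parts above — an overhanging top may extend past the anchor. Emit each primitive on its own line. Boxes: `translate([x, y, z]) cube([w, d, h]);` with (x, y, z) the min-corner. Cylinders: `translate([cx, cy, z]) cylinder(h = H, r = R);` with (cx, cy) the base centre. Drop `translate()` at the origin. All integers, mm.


translate([290, 473, 0]) cylinder(h = 60, r = 73);


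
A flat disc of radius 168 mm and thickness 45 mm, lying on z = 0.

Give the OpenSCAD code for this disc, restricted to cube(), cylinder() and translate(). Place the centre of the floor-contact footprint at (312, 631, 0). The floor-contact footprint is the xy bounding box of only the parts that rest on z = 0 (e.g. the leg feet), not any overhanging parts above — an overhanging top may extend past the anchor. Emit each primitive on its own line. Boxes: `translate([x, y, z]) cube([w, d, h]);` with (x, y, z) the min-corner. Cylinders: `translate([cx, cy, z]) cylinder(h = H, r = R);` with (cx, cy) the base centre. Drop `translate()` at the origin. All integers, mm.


translate([312, 631, 0]) cylinder(h = 45, r = 168);


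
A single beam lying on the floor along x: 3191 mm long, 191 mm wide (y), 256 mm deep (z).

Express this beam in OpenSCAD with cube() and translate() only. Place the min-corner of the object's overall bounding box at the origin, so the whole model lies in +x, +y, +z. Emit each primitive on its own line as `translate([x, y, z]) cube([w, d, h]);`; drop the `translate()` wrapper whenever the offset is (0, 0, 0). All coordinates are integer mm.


cube([3191, 191, 256]);


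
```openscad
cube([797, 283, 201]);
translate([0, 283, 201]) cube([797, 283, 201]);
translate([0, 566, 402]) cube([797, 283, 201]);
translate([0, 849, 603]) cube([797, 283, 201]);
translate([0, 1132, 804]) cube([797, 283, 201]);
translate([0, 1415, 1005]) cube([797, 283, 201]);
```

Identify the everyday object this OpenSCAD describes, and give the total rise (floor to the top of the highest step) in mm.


A staircase. The total rise is 1206 mm.

6 identical blocks, each offset up and back from the previous — a staircase. Each step is 201 mm tall and there are 6 of them, so the total rise is 6 × 201 = 1206 mm.


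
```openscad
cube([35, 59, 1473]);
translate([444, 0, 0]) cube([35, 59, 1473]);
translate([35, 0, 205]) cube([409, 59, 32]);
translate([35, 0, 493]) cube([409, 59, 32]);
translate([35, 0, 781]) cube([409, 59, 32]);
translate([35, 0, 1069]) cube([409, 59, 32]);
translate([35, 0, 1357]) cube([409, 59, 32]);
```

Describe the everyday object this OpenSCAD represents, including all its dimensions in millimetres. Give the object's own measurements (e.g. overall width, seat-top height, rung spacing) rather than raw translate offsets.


A straight ladder. Two 35×59 mm vertical rails, 1473 mm tall, stand 479 mm apart (outside-to-outside) with their front faces coplanar on the −y side. 5 rungs, each 59 mm deep and 32 mm tall, span between the inner faces of the rails, front faces flush with the rails. The lowest rung's underside is at z = 205 mm and rungs are spaced 288 mm apart (underside to underside).


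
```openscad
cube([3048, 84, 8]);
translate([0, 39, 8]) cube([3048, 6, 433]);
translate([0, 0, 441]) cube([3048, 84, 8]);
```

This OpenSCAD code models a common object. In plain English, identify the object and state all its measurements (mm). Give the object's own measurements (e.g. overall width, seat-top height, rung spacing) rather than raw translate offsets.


An I-beam lying along x, 3048 mm long. Overall section height 449 mm. Two flanges 84 mm wide (y) and 8 mm thick, one on the floor and one at the top; a web 6 mm thick runs between them, centred on the flange width.


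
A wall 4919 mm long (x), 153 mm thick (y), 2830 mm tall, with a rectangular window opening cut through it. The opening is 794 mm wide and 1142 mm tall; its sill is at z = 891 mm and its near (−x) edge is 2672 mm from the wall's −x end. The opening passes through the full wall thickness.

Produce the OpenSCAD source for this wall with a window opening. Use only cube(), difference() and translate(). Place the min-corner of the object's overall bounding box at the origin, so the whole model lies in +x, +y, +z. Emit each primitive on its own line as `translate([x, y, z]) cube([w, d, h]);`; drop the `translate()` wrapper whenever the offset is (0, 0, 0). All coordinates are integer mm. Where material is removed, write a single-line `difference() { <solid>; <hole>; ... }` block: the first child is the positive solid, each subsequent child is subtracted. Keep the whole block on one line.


difference() { cube([4919, 153, 2830]); translate([2672, 0, 891]) cube([794, 153, 1142]); }


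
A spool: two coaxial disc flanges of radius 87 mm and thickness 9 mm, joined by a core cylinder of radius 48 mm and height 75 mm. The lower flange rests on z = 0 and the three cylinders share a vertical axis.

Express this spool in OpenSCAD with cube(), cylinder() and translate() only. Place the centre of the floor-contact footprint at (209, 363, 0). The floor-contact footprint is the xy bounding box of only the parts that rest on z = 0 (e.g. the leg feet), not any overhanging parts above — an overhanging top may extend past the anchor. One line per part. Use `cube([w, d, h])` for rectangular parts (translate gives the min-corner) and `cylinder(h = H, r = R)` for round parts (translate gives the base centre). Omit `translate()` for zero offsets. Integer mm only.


translate([209, 363, 0]) cylinder(h = 9, r = 87);
translate([209, 363, 9]) cylinder(h = 75, r = 48);
translate([209, 363, 84]) cylinder(h = 9, r = 87);


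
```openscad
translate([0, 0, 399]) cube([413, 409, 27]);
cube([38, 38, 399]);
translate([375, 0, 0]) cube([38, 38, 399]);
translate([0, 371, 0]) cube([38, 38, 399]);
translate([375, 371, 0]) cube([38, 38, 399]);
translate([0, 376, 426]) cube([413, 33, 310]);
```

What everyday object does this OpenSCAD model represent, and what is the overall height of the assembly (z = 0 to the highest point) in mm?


A chair. The overall height is 736 mm.

A slab on four corner posts with a tall panel at the back — a chair. The seat slab sits at z = 399 with thickness 27, and the 310 mm backrest starts at the seat top, so the overall height is 399 + 27 + 310 = 736 mm.


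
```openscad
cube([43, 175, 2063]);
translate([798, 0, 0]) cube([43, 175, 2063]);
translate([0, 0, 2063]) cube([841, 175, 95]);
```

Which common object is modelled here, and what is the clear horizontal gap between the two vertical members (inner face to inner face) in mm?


A door frame. The clear opening width is 755 mm.

Two 2063 mm tall posts with a header on top — a door frame. The left jamb is 43 mm wide at x = 0; the right jamb starts at x = 798. The clear opening is 798 − 43 = 755 mm.


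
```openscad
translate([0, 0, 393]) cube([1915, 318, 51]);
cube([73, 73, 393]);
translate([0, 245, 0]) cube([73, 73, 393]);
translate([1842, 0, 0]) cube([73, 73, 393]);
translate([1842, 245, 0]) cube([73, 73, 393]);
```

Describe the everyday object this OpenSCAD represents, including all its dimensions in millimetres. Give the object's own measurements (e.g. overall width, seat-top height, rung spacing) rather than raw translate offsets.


A bench: a 1915×318 mm seat slab, 51 mm thick, top at z = 444 mm, on four 73×73 mm square legs flush with the seat corners and standing on z = 0.


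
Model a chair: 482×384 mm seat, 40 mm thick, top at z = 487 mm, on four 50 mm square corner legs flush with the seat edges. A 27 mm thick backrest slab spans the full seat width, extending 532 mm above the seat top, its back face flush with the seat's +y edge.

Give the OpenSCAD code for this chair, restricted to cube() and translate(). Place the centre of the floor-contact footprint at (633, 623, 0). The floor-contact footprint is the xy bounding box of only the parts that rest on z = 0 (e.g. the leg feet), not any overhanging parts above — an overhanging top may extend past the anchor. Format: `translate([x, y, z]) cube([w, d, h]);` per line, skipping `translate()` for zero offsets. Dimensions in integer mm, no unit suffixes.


translate([392, 431, 447]) cube([482, 384, 40]);
translate([392, 431, 0]) cube([50, 50, 447]);
translate([824, 431, 0]) cube([50, 50, 447]);
translate([392, 765, 0]) cube([50, 50, 447]);
translate([824, 765, 0]) cube([50, 50, 447]);
translate([392, 788, 487]) cube([482, 27, 532]);


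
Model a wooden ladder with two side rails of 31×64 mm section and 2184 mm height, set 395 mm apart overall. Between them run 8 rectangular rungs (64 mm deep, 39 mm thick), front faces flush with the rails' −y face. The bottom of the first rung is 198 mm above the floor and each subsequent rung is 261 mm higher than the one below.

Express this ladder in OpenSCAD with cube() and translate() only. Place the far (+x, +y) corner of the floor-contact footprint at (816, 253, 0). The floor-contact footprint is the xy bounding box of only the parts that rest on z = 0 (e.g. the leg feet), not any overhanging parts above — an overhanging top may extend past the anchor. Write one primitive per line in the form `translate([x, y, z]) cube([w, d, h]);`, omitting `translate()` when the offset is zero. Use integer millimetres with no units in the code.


translate([421, 189, 0]) cube([31, 64, 2184]);
translate([785, 189, 0]) cube([31, 64, 2184]);
translate([452, 189, 198]) cube([333, 64, 39]);
translate([452, 189, 459]) cube([333, 64, 39]);
translate([452, 189, 720]) cube([333, 64, 39]);
translate([452, 189, 981]) cube([333, 64, 39]);
translate([452, 189, 1242]) cube([333, 64, 39]);
translate([452, 189, 1503]) cube([333, 64, 39]);
translate([452, 189, 1764]) cube([333, 64, 39]);
translate([452, 189, 2025]) cube([333, 64, 39]);


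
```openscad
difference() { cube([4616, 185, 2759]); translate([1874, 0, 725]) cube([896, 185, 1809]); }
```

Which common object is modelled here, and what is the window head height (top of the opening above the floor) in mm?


A wall with a window opening. The window head height is 2534 mm.

A wall with a rectangular opening subtracted — a window. Sill at z = 725, opening 1809 mm tall, so the head is at 725 + 1809 = 2534 mm.


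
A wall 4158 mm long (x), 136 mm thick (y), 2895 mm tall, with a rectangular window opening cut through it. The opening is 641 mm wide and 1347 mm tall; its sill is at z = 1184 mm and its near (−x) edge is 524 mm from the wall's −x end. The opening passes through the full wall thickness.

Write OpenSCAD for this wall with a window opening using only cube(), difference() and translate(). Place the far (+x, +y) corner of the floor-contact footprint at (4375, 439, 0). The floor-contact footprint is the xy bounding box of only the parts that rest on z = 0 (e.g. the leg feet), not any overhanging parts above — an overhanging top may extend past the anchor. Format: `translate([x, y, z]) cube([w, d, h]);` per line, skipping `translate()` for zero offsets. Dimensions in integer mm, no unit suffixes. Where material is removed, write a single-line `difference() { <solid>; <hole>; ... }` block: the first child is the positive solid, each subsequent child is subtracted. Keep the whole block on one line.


difference() { translate([217, 303, 0]) cube([4158, 136, 2895]); translate([741, 303, 1184]) cube([641, 136, 1347]); }


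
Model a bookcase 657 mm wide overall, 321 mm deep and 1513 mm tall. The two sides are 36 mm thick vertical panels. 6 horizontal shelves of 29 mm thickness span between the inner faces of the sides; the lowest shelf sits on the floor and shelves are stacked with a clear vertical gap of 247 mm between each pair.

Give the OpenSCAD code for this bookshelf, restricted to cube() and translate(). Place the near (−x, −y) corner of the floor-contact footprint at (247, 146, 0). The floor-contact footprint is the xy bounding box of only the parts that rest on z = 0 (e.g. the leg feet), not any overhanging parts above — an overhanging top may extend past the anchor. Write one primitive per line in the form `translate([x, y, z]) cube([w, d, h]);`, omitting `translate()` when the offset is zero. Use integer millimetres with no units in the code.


translate([247, 146, 0]) cube([36, 321, 1513]);
translate([868, 146, 0]) cube([36, 321, 1513]);
translate([283, 146, 0]) cube([585, 321, 29]);
translate([283, 146, 276]) cube([585, 321, 29]);
translate([283, 146, 552]) cube([585, 321, 29]);
translate([283, 146, 828]) cube([585, 321, 29]);
translate([283, 146, 1104]) cube([585, 321, 29]);
translate([283, 146, 1380]) cube([585, 321, 29]);


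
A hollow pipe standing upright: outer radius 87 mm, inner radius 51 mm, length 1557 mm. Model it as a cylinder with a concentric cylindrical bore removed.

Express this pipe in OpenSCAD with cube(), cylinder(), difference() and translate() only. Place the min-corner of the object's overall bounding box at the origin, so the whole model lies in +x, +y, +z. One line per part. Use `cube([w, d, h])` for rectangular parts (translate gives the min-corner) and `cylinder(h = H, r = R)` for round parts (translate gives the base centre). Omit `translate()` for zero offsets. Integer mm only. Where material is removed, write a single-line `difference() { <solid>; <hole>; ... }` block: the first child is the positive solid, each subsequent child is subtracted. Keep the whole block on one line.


difference() { translate([87, 87, 0]) cylinder(h = 1557, r = 87); translate([87, 87, 0]) cylinder(h = 1557, r = 51); }


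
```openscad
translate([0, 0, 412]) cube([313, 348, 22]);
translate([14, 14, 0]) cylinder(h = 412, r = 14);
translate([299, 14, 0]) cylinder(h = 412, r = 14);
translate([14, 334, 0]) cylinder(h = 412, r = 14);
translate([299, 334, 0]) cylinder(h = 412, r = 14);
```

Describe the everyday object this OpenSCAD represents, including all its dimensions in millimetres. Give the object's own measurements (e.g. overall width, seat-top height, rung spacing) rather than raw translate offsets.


A simple wooden stool: a rectangular seat 313 mm (x) by 348 mm (y), 22 mm thick, top face at z = 434 mm, on four round legs, each 28 mm in diameter. The legs rest on z = 0, each leg's axis is inset half a diameter from the nearest pair of seat edges (so the leg's bounding box is flush with the corner).


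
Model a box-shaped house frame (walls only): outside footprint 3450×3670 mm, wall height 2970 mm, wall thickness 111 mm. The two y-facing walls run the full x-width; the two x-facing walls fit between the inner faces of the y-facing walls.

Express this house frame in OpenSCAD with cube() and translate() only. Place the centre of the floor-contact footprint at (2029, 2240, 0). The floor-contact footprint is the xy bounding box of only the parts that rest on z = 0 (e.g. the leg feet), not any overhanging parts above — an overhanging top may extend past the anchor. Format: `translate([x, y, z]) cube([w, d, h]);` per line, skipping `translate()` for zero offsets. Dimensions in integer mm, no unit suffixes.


translate([304, 405, 0]) cube([3450, 111, 2970]);
translate([304, 3964, 0]) cube([3450, 111, 2970]);
translate([304, 516, 0]) cube([111, 3448, 2970]);
translate([3643, 516, 0]) cube([111, 3448, 2970]);


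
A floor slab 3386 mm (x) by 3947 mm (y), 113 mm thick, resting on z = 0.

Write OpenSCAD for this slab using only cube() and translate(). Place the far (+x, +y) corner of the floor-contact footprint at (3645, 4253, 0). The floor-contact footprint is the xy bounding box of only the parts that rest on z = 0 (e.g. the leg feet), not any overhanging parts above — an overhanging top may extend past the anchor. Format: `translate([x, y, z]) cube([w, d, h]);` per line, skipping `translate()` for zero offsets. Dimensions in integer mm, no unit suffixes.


translate([259, 306, 0]) cube([3386, 3947, 113]);


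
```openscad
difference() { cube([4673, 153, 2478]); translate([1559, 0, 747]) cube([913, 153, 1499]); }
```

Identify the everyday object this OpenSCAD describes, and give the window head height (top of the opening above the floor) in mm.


A wall with a window opening. The window head height is 2246 mm.

A wall with a rectangular opening subtracted — a window. Sill at z = 747, opening 1499 mm tall, so the head is at 747 + 1499 = 2246 mm.


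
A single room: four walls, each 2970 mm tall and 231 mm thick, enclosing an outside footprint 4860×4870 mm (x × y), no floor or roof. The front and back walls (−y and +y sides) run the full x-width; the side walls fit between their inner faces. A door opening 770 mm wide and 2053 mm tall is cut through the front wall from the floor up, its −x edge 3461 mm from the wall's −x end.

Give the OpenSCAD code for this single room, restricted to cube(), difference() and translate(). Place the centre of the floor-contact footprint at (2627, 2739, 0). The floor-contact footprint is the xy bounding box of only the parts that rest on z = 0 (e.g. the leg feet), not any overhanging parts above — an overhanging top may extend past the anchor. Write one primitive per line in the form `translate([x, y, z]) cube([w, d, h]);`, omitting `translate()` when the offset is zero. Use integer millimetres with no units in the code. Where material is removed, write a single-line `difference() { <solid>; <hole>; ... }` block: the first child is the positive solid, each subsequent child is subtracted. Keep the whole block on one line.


difference() { translate([197, 304, 0]) cube([4860, 231, 2970]); translate([3658, 304, 0]) cube([770, 231, 2053]); }
translate([197, 4943, 0]) cube([4860, 231, 2970]);
translate([197, 535, 0]) cube([231, 4408, 2970]);
translate([4826, 535, 0]) cube([231, 4408, 2970]);


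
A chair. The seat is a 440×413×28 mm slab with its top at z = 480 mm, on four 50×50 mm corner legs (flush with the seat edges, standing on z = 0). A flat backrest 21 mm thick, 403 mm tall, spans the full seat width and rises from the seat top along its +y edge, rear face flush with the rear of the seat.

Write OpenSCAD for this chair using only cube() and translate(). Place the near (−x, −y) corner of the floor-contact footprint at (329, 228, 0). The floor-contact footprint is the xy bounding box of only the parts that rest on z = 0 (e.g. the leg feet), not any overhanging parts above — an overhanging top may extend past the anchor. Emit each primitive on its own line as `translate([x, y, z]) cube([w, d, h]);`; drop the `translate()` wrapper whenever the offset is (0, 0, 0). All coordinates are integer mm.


// leg_h = 480 - 28 = 452
translate([329, 228, 452]) cube([440, 413, 28]);
translate([329, 228, 0]) cube([50, 50, 452]);
translate([719, 228, 0]) cube([50, 50, 452]);
translate([329, 591, 0]) cube([50, 50, 452]);
translate([719, 591, 0]) cube([50, 50, 452]);
translate([329, 620, 480]) cube([440, 21, 403]);
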